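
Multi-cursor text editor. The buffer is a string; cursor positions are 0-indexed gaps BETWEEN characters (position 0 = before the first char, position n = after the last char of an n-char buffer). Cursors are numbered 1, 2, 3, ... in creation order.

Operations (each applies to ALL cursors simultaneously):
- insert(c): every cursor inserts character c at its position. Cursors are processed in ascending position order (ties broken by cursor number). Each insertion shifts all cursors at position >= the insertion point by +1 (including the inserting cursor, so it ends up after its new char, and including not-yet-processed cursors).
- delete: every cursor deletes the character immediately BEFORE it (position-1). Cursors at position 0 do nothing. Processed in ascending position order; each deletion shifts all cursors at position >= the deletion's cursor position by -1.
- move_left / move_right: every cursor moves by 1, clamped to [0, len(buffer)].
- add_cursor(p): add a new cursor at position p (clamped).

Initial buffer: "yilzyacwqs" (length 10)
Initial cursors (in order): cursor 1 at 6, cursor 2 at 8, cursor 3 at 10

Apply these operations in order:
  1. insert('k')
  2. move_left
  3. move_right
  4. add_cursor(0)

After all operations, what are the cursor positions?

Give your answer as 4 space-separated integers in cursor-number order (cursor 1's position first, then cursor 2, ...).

After op 1 (insert('k')): buffer="yilzyakcwkqsk" (len 13), cursors c1@7 c2@10 c3@13, authorship ......1..2..3
After op 2 (move_left): buffer="yilzyakcwkqsk" (len 13), cursors c1@6 c2@9 c3@12, authorship ......1..2..3
After op 3 (move_right): buffer="yilzyakcwkqsk" (len 13), cursors c1@7 c2@10 c3@13, authorship ......1..2..3
After op 4 (add_cursor(0)): buffer="yilzyakcwkqsk" (len 13), cursors c4@0 c1@7 c2@10 c3@13, authorship ......1..2..3

Answer: 7 10 13 0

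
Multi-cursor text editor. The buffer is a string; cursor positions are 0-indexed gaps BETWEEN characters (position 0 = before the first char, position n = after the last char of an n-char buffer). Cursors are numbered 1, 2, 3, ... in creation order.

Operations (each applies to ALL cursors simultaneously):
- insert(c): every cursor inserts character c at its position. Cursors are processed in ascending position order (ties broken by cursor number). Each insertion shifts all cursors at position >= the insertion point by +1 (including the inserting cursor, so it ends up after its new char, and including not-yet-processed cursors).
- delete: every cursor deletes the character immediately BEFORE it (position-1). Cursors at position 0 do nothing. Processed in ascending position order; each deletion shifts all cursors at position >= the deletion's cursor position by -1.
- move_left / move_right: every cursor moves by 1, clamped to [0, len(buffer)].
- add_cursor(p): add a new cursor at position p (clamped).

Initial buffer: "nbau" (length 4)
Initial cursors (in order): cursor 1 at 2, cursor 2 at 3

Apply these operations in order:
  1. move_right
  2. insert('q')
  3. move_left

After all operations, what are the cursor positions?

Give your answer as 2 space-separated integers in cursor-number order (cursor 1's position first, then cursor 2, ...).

Answer: 3 5

Derivation:
After op 1 (move_right): buffer="nbau" (len 4), cursors c1@3 c2@4, authorship ....
After op 2 (insert('q')): buffer="nbaquq" (len 6), cursors c1@4 c2@6, authorship ...1.2
After op 3 (move_left): buffer="nbaquq" (len 6), cursors c1@3 c2@5, authorship ...1.2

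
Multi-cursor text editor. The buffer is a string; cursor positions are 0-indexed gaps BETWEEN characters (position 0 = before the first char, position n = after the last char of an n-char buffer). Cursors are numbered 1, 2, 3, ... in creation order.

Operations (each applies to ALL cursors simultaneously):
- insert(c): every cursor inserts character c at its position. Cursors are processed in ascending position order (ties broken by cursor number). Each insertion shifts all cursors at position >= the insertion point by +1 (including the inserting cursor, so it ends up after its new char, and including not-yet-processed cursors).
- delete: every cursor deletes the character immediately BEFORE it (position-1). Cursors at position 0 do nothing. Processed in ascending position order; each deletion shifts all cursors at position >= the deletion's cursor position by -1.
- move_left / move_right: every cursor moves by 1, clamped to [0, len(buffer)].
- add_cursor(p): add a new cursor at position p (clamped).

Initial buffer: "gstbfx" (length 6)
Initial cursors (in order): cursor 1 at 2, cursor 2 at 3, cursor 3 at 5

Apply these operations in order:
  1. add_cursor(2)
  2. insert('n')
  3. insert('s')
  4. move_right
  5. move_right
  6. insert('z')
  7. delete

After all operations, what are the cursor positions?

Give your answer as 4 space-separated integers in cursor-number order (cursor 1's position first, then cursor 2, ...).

Answer: 8 11 14 8

Derivation:
After op 1 (add_cursor(2)): buffer="gstbfx" (len 6), cursors c1@2 c4@2 c2@3 c3@5, authorship ......
After op 2 (insert('n')): buffer="gsnntnbfnx" (len 10), cursors c1@4 c4@4 c2@6 c3@9, authorship ..14.2..3.
After op 3 (insert('s')): buffer="gsnnsstnsbfnsx" (len 14), cursors c1@6 c4@6 c2@9 c3@13, authorship ..1414.22..33.
After op 4 (move_right): buffer="gsnnsstnsbfnsx" (len 14), cursors c1@7 c4@7 c2@10 c3@14, authorship ..1414.22..33.
After op 5 (move_right): buffer="gsnnsstnsbfnsx" (len 14), cursors c1@8 c4@8 c2@11 c3@14, authorship ..1414.22..33.
After op 6 (insert('z')): buffer="gsnnsstnzzsbfznsxz" (len 18), cursors c1@10 c4@10 c2@14 c3@18, authorship ..1414.2142..233.3
After op 7 (delete): buffer="gsnnsstnsbfnsx" (len 14), cursors c1@8 c4@8 c2@11 c3@14, authorship ..1414.22..33.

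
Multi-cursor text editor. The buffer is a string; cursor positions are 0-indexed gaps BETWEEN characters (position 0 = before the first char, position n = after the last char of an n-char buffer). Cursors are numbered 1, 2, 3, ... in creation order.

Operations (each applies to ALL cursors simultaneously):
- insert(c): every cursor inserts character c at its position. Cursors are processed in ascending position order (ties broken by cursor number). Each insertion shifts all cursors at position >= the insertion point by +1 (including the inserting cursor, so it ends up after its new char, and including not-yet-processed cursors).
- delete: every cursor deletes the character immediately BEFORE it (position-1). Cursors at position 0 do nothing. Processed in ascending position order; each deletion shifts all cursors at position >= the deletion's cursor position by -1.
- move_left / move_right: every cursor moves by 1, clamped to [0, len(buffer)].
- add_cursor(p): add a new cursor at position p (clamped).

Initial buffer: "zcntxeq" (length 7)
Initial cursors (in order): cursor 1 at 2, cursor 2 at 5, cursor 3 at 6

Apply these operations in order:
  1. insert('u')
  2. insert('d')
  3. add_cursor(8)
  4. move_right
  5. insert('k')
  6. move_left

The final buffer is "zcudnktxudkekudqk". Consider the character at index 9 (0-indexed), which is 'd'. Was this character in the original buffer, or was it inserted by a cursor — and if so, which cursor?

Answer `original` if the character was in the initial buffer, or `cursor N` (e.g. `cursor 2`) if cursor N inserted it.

Answer: cursor 2

Derivation:
After op 1 (insert('u')): buffer="zcuntxueuq" (len 10), cursors c1@3 c2@7 c3@9, authorship ..1...2.3.
After op 2 (insert('d')): buffer="zcudntxudeudq" (len 13), cursors c1@4 c2@9 c3@12, authorship ..11...22.33.
After op 3 (add_cursor(8)): buffer="zcudntxudeudq" (len 13), cursors c1@4 c4@8 c2@9 c3@12, authorship ..11...22.33.
After op 4 (move_right): buffer="zcudntxudeudq" (len 13), cursors c1@5 c4@9 c2@10 c3@13, authorship ..11...22.33.
After op 5 (insert('k')): buffer="zcudnktxudkekudqk" (len 17), cursors c1@6 c4@11 c2@13 c3@17, authorship ..11.1..224.233.3
After op 6 (move_left): buffer="zcudnktxudkekudqk" (len 17), cursors c1@5 c4@10 c2@12 c3@16, authorship ..11.1..224.233.3
Authorship (.=original, N=cursor N): . . 1 1 . 1 . . 2 2 4 . 2 3 3 . 3
Index 9: author = 2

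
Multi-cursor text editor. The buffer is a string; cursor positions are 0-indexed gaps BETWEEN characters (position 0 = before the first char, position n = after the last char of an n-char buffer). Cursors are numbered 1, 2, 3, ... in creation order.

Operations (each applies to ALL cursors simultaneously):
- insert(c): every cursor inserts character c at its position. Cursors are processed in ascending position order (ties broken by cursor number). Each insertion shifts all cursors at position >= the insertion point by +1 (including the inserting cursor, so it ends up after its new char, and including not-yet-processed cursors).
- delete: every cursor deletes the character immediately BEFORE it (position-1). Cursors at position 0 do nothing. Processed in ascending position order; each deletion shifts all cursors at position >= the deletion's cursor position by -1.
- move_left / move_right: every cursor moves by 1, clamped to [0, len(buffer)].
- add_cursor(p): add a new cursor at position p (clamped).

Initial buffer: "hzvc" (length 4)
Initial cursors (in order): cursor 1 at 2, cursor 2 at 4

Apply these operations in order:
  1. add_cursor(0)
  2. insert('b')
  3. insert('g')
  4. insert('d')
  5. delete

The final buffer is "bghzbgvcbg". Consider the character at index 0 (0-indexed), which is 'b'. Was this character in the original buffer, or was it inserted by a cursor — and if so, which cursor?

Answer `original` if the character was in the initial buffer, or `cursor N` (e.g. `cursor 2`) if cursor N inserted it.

After op 1 (add_cursor(0)): buffer="hzvc" (len 4), cursors c3@0 c1@2 c2@4, authorship ....
After op 2 (insert('b')): buffer="bhzbvcb" (len 7), cursors c3@1 c1@4 c2@7, authorship 3..1..2
After op 3 (insert('g')): buffer="bghzbgvcbg" (len 10), cursors c3@2 c1@6 c2@10, authorship 33..11..22
After op 4 (insert('d')): buffer="bgdhzbgdvcbgd" (len 13), cursors c3@3 c1@8 c2@13, authorship 333..111..222
After op 5 (delete): buffer="bghzbgvcbg" (len 10), cursors c3@2 c1@6 c2@10, authorship 33..11..22
Authorship (.=original, N=cursor N): 3 3 . . 1 1 . . 2 2
Index 0: author = 3

Answer: cursor 3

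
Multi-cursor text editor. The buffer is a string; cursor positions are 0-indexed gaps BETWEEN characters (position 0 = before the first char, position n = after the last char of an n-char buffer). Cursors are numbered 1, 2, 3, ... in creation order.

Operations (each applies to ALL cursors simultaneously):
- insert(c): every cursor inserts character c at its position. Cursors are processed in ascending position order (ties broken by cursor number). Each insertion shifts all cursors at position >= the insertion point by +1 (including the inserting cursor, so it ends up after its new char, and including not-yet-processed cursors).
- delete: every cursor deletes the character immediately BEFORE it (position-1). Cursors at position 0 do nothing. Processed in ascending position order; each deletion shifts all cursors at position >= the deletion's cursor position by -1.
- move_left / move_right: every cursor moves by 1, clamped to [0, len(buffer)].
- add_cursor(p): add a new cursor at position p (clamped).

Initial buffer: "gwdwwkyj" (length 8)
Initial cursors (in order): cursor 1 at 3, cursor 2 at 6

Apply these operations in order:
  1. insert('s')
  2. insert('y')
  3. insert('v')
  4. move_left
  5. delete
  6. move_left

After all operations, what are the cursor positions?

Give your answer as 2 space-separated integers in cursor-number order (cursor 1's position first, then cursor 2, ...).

After op 1 (insert('s')): buffer="gwdswwksyj" (len 10), cursors c1@4 c2@8, authorship ...1...2..
After op 2 (insert('y')): buffer="gwdsywwksyyj" (len 12), cursors c1@5 c2@10, authorship ...11...22..
After op 3 (insert('v')): buffer="gwdsyvwwksyvyj" (len 14), cursors c1@6 c2@12, authorship ...111...222..
After op 4 (move_left): buffer="gwdsyvwwksyvyj" (len 14), cursors c1@5 c2@11, authorship ...111...222..
After op 5 (delete): buffer="gwdsvwwksvyj" (len 12), cursors c1@4 c2@9, authorship ...11...22..
After op 6 (move_left): buffer="gwdsvwwksvyj" (len 12), cursors c1@3 c2@8, authorship ...11...22..

Answer: 3 8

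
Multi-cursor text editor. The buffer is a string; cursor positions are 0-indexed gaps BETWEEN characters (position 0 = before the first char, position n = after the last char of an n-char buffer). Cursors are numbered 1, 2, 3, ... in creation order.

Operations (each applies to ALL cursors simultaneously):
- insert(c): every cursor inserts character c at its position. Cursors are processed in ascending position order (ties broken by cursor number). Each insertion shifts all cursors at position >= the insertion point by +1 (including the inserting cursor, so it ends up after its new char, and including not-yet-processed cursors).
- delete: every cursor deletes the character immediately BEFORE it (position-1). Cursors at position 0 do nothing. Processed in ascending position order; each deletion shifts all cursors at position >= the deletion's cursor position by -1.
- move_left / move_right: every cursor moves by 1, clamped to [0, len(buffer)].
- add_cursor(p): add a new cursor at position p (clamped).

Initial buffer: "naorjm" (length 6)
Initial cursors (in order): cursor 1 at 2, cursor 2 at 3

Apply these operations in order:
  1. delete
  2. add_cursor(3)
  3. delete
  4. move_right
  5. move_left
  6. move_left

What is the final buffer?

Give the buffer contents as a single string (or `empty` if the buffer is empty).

After op 1 (delete): buffer="nrjm" (len 4), cursors c1@1 c2@1, authorship ....
After op 2 (add_cursor(3)): buffer="nrjm" (len 4), cursors c1@1 c2@1 c3@3, authorship ....
After op 3 (delete): buffer="rm" (len 2), cursors c1@0 c2@0 c3@1, authorship ..
After op 4 (move_right): buffer="rm" (len 2), cursors c1@1 c2@1 c3@2, authorship ..
After op 5 (move_left): buffer="rm" (len 2), cursors c1@0 c2@0 c3@1, authorship ..
After op 6 (move_left): buffer="rm" (len 2), cursors c1@0 c2@0 c3@0, authorship ..

Answer: rm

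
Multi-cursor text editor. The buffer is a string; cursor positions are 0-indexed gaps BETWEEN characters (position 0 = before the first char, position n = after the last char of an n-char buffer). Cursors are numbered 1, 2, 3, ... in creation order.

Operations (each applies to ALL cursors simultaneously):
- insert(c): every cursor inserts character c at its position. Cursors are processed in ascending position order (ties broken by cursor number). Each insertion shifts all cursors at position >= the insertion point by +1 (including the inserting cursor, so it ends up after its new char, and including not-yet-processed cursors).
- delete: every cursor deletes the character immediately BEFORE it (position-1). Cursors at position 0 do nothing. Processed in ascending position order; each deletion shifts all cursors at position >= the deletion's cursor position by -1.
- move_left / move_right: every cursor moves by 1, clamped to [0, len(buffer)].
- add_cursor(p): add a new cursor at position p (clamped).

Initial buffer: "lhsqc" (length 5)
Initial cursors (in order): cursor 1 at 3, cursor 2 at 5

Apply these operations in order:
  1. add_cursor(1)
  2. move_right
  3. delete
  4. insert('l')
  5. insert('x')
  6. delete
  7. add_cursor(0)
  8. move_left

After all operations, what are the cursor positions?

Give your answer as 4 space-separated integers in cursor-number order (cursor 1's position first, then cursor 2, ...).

Answer: 4 4 1 0

Derivation:
After op 1 (add_cursor(1)): buffer="lhsqc" (len 5), cursors c3@1 c1@3 c2@5, authorship .....
After op 2 (move_right): buffer="lhsqc" (len 5), cursors c3@2 c1@4 c2@5, authorship .....
After op 3 (delete): buffer="ls" (len 2), cursors c3@1 c1@2 c2@2, authorship ..
After op 4 (insert('l')): buffer="llsll" (len 5), cursors c3@2 c1@5 c2@5, authorship .3.12
After op 5 (insert('x')): buffer="llxsllxx" (len 8), cursors c3@3 c1@8 c2@8, authorship .33.1212
After op 6 (delete): buffer="llsll" (len 5), cursors c3@2 c1@5 c2@5, authorship .3.12
After op 7 (add_cursor(0)): buffer="llsll" (len 5), cursors c4@0 c3@2 c1@5 c2@5, authorship .3.12
After op 8 (move_left): buffer="llsll" (len 5), cursors c4@0 c3@1 c1@4 c2@4, authorship .3.12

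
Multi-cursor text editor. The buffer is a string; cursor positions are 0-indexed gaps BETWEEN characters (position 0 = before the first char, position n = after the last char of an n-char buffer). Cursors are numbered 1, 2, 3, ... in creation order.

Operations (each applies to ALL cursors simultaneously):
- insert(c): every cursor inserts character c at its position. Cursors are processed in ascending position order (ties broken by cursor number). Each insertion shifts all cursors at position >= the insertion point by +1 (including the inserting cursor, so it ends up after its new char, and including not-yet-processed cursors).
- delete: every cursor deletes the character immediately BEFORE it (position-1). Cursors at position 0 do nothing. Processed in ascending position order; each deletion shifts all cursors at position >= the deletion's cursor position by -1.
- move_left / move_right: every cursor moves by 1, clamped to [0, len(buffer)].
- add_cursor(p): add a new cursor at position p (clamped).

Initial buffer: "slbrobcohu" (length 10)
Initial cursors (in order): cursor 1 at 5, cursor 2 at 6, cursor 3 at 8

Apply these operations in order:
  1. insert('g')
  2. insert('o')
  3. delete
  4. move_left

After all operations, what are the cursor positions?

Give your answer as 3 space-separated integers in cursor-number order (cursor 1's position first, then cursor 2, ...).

Answer: 5 7 10

Derivation:
After op 1 (insert('g')): buffer="slbrogbgcoghu" (len 13), cursors c1@6 c2@8 c3@11, authorship .....1.2..3..
After op 2 (insert('o')): buffer="slbrogobgocogohu" (len 16), cursors c1@7 c2@10 c3@14, authorship .....11.22..33..
After op 3 (delete): buffer="slbrogbgcoghu" (len 13), cursors c1@6 c2@8 c3@11, authorship .....1.2..3..
After op 4 (move_left): buffer="slbrogbgcoghu" (len 13), cursors c1@5 c2@7 c3@10, authorship .....1.2..3..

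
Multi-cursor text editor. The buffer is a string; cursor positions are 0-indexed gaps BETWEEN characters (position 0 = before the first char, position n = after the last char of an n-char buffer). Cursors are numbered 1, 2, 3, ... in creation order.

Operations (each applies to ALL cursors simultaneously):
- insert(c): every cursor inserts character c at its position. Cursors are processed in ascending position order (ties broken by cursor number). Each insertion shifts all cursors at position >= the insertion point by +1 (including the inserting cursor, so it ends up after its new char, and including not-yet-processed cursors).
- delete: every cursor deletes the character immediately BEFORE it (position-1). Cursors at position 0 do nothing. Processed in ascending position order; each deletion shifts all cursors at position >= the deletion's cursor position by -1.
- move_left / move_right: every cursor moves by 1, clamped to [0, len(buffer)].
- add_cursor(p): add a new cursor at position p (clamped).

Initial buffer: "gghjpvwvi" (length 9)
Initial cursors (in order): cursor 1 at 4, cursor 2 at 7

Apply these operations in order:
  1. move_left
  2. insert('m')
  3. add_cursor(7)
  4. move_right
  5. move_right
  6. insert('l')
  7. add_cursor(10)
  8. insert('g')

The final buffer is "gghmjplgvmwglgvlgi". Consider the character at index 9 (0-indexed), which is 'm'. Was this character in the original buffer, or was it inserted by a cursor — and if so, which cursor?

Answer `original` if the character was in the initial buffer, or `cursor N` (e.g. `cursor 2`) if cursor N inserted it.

After op 1 (move_left): buffer="gghjpvwvi" (len 9), cursors c1@3 c2@6, authorship .........
After op 2 (insert('m')): buffer="gghmjpvmwvi" (len 11), cursors c1@4 c2@8, authorship ...1...2...
After op 3 (add_cursor(7)): buffer="gghmjpvmwvi" (len 11), cursors c1@4 c3@7 c2@8, authorship ...1...2...
After op 4 (move_right): buffer="gghmjpvmwvi" (len 11), cursors c1@5 c3@8 c2@9, authorship ...1...2...
After op 5 (move_right): buffer="gghmjpvmwvi" (len 11), cursors c1@6 c3@9 c2@10, authorship ...1...2...
After op 6 (insert('l')): buffer="gghmjplvmwlvli" (len 14), cursors c1@7 c3@11 c2@13, authorship ...1..1.2.3.2.
After op 7 (add_cursor(10)): buffer="gghmjplvmwlvli" (len 14), cursors c1@7 c4@10 c3@11 c2@13, authorship ...1..1.2.3.2.
After op 8 (insert('g')): buffer="gghmjplgvmwglgvlgi" (len 18), cursors c1@8 c4@12 c3@14 c2@17, authorship ...1..11.2.433.22.
Authorship (.=original, N=cursor N): . . . 1 . . 1 1 . 2 . 4 3 3 . 2 2 .
Index 9: author = 2

Answer: cursor 2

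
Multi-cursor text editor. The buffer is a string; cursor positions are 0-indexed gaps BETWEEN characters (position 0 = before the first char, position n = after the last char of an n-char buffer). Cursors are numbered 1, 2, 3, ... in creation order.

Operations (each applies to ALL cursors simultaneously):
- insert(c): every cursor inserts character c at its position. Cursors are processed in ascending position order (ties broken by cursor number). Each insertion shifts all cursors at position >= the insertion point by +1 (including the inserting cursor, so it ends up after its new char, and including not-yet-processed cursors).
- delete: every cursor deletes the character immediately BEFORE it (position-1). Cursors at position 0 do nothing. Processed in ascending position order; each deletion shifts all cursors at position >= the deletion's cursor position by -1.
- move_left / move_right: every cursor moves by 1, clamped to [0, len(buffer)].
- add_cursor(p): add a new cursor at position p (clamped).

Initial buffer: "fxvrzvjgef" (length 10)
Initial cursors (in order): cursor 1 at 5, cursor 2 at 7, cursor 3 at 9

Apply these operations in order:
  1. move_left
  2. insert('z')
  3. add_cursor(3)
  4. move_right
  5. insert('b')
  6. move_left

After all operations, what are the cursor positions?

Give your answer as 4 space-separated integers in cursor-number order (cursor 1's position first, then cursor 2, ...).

After op 1 (move_left): buffer="fxvrzvjgef" (len 10), cursors c1@4 c2@6 c3@8, authorship ..........
After op 2 (insert('z')): buffer="fxvrzzvzjgzef" (len 13), cursors c1@5 c2@8 c3@11, authorship ....1..2..3..
After op 3 (add_cursor(3)): buffer="fxvrzzvzjgzef" (len 13), cursors c4@3 c1@5 c2@8 c3@11, authorship ....1..2..3..
After op 4 (move_right): buffer="fxvrzzvzjgzef" (len 13), cursors c4@4 c1@6 c2@9 c3@12, authorship ....1..2..3..
After op 5 (insert('b')): buffer="fxvrbzzbvzjbgzebf" (len 17), cursors c4@5 c1@8 c2@12 c3@16, authorship ....41.1.2.2.3.3.
After op 6 (move_left): buffer="fxvrbzzbvzjbgzebf" (len 17), cursors c4@4 c1@7 c2@11 c3@15, authorship ....41.1.2.2.3.3.

Answer: 7 11 15 4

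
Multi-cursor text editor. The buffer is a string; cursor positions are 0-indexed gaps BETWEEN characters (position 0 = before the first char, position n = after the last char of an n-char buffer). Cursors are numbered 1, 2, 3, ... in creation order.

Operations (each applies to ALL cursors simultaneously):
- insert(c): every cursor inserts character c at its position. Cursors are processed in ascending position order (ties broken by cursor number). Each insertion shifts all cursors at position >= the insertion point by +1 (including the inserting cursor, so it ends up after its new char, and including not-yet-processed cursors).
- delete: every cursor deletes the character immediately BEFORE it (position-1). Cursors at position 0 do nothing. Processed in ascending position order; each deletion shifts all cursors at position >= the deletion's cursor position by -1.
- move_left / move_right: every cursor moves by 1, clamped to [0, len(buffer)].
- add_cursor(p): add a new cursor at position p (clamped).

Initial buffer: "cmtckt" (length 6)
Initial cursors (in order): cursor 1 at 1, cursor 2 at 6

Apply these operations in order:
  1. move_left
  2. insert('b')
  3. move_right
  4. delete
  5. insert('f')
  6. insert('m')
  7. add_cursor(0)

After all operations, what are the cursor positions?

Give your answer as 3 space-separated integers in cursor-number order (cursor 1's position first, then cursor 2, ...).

After op 1 (move_left): buffer="cmtckt" (len 6), cursors c1@0 c2@5, authorship ......
After op 2 (insert('b')): buffer="bcmtckbt" (len 8), cursors c1@1 c2@7, authorship 1.....2.
After op 3 (move_right): buffer="bcmtckbt" (len 8), cursors c1@2 c2@8, authorship 1.....2.
After op 4 (delete): buffer="bmtckb" (len 6), cursors c1@1 c2@6, authorship 1....2
After op 5 (insert('f')): buffer="bfmtckbf" (len 8), cursors c1@2 c2@8, authorship 11....22
After op 6 (insert('m')): buffer="bfmmtckbfm" (len 10), cursors c1@3 c2@10, authorship 111....222
After op 7 (add_cursor(0)): buffer="bfmmtckbfm" (len 10), cursors c3@0 c1@3 c2@10, authorship 111....222

Answer: 3 10 0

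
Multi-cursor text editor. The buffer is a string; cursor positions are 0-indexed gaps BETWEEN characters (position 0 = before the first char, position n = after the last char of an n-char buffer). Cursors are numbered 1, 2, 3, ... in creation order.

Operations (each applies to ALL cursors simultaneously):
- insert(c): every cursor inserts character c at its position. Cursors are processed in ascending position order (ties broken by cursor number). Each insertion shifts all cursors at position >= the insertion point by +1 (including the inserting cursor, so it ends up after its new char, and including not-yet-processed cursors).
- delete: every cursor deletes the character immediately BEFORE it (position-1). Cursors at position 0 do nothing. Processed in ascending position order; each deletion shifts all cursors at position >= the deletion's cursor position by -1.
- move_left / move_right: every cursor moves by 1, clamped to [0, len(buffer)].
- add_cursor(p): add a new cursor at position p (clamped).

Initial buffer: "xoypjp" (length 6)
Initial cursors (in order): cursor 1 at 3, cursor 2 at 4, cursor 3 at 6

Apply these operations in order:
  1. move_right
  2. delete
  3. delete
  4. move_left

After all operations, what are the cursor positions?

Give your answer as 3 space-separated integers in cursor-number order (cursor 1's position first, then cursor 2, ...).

Answer: 0 0 0

Derivation:
After op 1 (move_right): buffer="xoypjp" (len 6), cursors c1@4 c2@5 c3@6, authorship ......
After op 2 (delete): buffer="xoy" (len 3), cursors c1@3 c2@3 c3@3, authorship ...
After op 3 (delete): buffer="" (len 0), cursors c1@0 c2@0 c3@0, authorship 
After op 4 (move_left): buffer="" (len 0), cursors c1@0 c2@0 c3@0, authorship 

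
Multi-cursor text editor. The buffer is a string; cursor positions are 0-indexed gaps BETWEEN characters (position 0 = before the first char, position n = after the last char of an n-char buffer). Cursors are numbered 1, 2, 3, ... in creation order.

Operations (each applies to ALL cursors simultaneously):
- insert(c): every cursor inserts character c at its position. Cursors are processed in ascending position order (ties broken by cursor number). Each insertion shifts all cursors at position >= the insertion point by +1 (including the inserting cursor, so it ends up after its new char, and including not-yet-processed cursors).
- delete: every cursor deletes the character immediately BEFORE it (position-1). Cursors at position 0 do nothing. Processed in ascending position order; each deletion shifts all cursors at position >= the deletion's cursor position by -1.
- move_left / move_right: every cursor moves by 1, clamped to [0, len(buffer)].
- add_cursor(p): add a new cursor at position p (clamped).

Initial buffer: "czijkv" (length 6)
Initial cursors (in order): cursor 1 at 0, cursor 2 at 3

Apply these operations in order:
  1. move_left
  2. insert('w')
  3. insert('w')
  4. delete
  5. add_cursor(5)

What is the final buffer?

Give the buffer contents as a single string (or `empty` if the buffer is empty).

After op 1 (move_left): buffer="czijkv" (len 6), cursors c1@0 c2@2, authorship ......
After op 2 (insert('w')): buffer="wczwijkv" (len 8), cursors c1@1 c2@4, authorship 1..2....
After op 3 (insert('w')): buffer="wwczwwijkv" (len 10), cursors c1@2 c2@6, authorship 11..22....
After op 4 (delete): buffer="wczwijkv" (len 8), cursors c1@1 c2@4, authorship 1..2....
After op 5 (add_cursor(5)): buffer="wczwijkv" (len 8), cursors c1@1 c2@4 c3@5, authorship 1..2....

Answer: wczwijkv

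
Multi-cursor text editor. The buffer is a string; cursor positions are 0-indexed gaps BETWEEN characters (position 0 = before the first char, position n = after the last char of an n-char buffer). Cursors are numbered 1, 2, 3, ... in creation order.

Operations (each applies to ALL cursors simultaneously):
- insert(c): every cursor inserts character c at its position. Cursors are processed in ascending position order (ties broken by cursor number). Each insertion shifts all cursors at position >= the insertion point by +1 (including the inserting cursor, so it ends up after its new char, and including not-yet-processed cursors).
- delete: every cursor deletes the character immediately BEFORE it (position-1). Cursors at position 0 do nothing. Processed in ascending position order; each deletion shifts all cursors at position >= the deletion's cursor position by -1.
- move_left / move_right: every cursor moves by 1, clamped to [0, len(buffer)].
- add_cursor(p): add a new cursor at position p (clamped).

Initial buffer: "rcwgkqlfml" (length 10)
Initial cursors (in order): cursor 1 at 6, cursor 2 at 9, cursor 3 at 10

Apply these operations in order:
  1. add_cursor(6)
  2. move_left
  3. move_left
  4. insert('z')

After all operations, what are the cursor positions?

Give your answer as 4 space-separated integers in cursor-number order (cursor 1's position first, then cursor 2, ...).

Answer: 6 10 12 6

Derivation:
After op 1 (add_cursor(6)): buffer="rcwgkqlfml" (len 10), cursors c1@6 c4@6 c2@9 c3@10, authorship ..........
After op 2 (move_left): buffer="rcwgkqlfml" (len 10), cursors c1@5 c4@5 c2@8 c3@9, authorship ..........
After op 3 (move_left): buffer="rcwgkqlfml" (len 10), cursors c1@4 c4@4 c2@7 c3@8, authorship ..........
After op 4 (insert('z')): buffer="rcwgzzkqlzfzml" (len 14), cursors c1@6 c4@6 c2@10 c3@12, authorship ....14...2.3..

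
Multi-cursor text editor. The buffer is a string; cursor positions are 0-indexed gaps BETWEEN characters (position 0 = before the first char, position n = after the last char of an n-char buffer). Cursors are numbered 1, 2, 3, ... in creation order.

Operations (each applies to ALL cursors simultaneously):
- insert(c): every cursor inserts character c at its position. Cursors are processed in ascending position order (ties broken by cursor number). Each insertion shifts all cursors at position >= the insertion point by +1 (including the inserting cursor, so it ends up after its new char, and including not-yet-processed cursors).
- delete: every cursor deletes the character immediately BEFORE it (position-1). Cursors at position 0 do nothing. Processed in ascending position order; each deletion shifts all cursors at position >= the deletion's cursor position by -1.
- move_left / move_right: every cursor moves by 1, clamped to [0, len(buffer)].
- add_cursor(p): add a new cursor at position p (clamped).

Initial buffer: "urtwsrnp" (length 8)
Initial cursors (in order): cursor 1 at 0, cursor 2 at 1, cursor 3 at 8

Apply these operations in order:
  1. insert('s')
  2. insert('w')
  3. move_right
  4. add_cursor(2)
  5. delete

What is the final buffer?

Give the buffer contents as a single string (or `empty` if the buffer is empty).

After op 1 (insert('s')): buffer="susrtwsrnps" (len 11), cursors c1@1 c2@3 c3@11, authorship 1.2.......3
After op 2 (insert('w')): buffer="swuswrtwsrnpsw" (len 14), cursors c1@2 c2@5 c3@14, authorship 11.22.......33
After op 3 (move_right): buffer="swuswrtwsrnpsw" (len 14), cursors c1@3 c2@6 c3@14, authorship 11.22.......33
After op 4 (add_cursor(2)): buffer="swuswrtwsrnpsw" (len 14), cursors c4@2 c1@3 c2@6 c3@14, authorship 11.22.......33
After op 5 (delete): buffer="sswtwsrnps" (len 10), cursors c1@1 c4@1 c2@3 c3@10, authorship 122......3

Answer: sswtwsrnps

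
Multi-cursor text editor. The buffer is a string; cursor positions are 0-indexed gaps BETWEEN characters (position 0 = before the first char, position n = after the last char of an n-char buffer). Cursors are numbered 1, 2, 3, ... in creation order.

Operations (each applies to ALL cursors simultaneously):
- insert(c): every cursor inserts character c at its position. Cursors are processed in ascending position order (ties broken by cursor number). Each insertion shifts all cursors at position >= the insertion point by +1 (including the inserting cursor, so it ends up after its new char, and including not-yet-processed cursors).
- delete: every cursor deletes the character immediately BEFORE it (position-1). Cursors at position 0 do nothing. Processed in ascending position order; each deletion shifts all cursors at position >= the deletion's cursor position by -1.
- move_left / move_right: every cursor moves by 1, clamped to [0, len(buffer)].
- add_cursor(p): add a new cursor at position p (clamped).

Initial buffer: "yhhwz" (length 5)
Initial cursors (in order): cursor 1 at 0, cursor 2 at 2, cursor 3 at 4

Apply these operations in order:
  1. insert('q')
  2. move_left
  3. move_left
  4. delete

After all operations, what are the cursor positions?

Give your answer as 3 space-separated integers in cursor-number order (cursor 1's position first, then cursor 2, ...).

Answer: 0 1 3

Derivation:
After op 1 (insert('q')): buffer="qyhqhwqz" (len 8), cursors c1@1 c2@4 c3@7, authorship 1..2..3.
After op 2 (move_left): buffer="qyhqhwqz" (len 8), cursors c1@0 c2@3 c3@6, authorship 1..2..3.
After op 3 (move_left): buffer="qyhqhwqz" (len 8), cursors c1@0 c2@2 c3@5, authorship 1..2..3.
After op 4 (delete): buffer="qhqwqz" (len 6), cursors c1@0 c2@1 c3@3, authorship 1.2.3.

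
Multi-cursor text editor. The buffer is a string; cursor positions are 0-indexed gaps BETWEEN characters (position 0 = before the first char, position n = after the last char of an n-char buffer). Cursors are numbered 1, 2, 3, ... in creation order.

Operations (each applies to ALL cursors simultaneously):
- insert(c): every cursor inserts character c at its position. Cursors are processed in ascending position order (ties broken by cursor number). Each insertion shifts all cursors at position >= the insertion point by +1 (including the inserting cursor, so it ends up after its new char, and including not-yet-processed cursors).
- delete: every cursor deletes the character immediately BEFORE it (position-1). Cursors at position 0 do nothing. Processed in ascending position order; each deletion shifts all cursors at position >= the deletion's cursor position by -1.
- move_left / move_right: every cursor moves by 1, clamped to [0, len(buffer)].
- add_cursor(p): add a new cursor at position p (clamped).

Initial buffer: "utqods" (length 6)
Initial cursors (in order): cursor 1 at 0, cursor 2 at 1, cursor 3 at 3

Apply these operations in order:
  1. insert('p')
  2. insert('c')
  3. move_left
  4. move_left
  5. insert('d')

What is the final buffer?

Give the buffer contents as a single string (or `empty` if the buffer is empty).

Answer: dpcudpctqdpcods

Derivation:
After op 1 (insert('p')): buffer="puptqpods" (len 9), cursors c1@1 c2@3 c3@6, authorship 1.2..3...
After op 2 (insert('c')): buffer="pcupctqpcods" (len 12), cursors c1@2 c2@5 c3@9, authorship 11.22..33...
After op 3 (move_left): buffer="pcupctqpcods" (len 12), cursors c1@1 c2@4 c3@8, authorship 11.22..33...
After op 4 (move_left): buffer="pcupctqpcods" (len 12), cursors c1@0 c2@3 c3@7, authorship 11.22..33...
After op 5 (insert('d')): buffer="dpcudpctqdpcods" (len 15), cursors c1@1 c2@5 c3@10, authorship 111.222..333...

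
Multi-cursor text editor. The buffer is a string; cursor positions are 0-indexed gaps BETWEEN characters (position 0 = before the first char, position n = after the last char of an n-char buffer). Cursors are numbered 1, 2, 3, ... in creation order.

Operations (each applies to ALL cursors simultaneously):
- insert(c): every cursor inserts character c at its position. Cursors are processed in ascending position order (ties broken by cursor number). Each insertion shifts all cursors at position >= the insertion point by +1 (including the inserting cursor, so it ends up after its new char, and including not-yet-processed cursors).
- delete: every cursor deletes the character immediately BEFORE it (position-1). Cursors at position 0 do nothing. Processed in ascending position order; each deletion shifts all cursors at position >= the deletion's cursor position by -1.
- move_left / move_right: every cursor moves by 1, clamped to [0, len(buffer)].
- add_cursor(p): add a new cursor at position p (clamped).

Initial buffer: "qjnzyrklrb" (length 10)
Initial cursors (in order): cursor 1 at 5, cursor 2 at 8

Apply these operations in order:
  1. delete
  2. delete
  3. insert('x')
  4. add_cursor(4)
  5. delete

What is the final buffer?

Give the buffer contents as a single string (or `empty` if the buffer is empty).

Answer: qjrrb

Derivation:
After op 1 (delete): buffer="qjnzrkrb" (len 8), cursors c1@4 c2@6, authorship ........
After op 2 (delete): buffer="qjnrrb" (len 6), cursors c1@3 c2@4, authorship ......
After op 3 (insert('x')): buffer="qjnxrxrb" (len 8), cursors c1@4 c2@6, authorship ...1.2..
After op 4 (add_cursor(4)): buffer="qjnxrxrb" (len 8), cursors c1@4 c3@4 c2@6, authorship ...1.2..
After op 5 (delete): buffer="qjrrb" (len 5), cursors c1@2 c3@2 c2@3, authorship .....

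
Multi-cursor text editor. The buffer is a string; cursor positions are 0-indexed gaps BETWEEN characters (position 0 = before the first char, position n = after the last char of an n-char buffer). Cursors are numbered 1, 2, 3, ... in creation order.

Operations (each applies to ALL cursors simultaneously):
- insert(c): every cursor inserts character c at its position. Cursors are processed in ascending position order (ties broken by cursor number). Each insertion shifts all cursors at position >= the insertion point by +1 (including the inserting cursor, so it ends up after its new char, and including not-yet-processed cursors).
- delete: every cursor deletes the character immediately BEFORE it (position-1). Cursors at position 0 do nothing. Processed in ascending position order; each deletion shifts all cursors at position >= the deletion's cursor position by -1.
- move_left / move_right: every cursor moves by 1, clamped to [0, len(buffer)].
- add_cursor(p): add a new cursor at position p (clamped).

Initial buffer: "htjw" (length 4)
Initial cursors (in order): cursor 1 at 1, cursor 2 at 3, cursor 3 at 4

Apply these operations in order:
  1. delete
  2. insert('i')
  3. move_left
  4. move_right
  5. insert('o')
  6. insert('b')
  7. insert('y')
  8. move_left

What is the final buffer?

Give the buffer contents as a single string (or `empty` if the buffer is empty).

After op 1 (delete): buffer="t" (len 1), cursors c1@0 c2@1 c3@1, authorship .
After op 2 (insert('i')): buffer="itii" (len 4), cursors c1@1 c2@4 c3@4, authorship 1.23
After op 3 (move_left): buffer="itii" (len 4), cursors c1@0 c2@3 c3@3, authorship 1.23
After op 4 (move_right): buffer="itii" (len 4), cursors c1@1 c2@4 c3@4, authorship 1.23
After op 5 (insert('o')): buffer="iotiioo" (len 7), cursors c1@2 c2@7 c3@7, authorship 11.2323
After op 6 (insert('b')): buffer="iobtiioobb" (len 10), cursors c1@3 c2@10 c3@10, authorship 111.232323
After op 7 (insert('y')): buffer="iobytiioobbyy" (len 13), cursors c1@4 c2@13 c3@13, authorship 1111.23232323
After op 8 (move_left): buffer="iobytiioobbyy" (len 13), cursors c1@3 c2@12 c3@12, authorship 1111.23232323

Answer: iobytiioobbyy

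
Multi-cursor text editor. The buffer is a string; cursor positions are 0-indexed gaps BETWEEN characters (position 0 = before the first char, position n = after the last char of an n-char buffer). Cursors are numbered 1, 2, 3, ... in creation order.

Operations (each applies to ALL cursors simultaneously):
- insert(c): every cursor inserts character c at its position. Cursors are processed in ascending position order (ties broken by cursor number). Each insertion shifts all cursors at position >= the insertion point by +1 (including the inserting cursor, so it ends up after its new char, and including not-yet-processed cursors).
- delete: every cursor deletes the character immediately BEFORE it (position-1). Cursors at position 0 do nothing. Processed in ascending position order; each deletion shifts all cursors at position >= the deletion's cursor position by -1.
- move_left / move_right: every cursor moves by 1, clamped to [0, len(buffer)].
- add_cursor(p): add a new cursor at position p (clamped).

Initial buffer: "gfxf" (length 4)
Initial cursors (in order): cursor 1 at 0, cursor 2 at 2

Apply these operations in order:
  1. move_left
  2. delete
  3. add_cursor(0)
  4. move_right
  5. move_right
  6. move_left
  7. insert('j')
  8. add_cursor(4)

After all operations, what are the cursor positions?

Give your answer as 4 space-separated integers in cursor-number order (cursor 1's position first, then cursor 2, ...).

Answer: 4 4 4 4

Derivation:
After op 1 (move_left): buffer="gfxf" (len 4), cursors c1@0 c2@1, authorship ....
After op 2 (delete): buffer="fxf" (len 3), cursors c1@0 c2@0, authorship ...
After op 3 (add_cursor(0)): buffer="fxf" (len 3), cursors c1@0 c2@0 c3@0, authorship ...
After op 4 (move_right): buffer="fxf" (len 3), cursors c1@1 c2@1 c3@1, authorship ...
After op 5 (move_right): buffer="fxf" (len 3), cursors c1@2 c2@2 c3@2, authorship ...
After op 6 (move_left): buffer="fxf" (len 3), cursors c1@1 c2@1 c3@1, authorship ...
After op 7 (insert('j')): buffer="fjjjxf" (len 6), cursors c1@4 c2@4 c3@4, authorship .123..
After op 8 (add_cursor(4)): buffer="fjjjxf" (len 6), cursors c1@4 c2@4 c3@4 c4@4, authorship .123..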